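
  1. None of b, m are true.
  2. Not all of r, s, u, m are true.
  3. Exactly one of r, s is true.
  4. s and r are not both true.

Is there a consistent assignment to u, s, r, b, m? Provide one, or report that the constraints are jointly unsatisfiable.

u=T, s=T, r=F, b=F, m=F

  (1) {b, m}: 0 true — none ✓
  (2) {r, s, u, m}: 2/4 true — not all ✓
  (3) {r, s}: 1 true — exactly one ✓
  (4) s=T, r=F — not both ✓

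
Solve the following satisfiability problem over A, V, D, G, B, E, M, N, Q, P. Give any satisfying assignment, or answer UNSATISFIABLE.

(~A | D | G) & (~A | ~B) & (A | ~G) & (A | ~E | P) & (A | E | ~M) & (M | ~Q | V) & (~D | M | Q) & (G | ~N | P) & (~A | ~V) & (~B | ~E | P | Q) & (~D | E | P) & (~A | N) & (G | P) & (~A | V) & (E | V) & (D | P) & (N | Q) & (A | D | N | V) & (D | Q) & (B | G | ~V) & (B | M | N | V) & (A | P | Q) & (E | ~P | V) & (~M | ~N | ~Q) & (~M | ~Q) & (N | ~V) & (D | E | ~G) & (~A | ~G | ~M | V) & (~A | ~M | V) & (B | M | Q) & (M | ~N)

A: False, V: True, D: True, G: False, B: True, E: True, M: True, N: True, Q: False, P: True

Try A = True:
  (~A | ~B) forces B = False.
  (~A | ~V) forces V = False.
  clause (~A | V) is falsified — backtrack.
So A = False.
  then (A | ~G) forces G = False.
  then (G | P) forces P = True.
Set V = True.
  then (B | G | ~V) forces B = True.
  then (N | ~V) forces N = True.
  then (M | ~N) forces M = True.
  then (A | E | ~M) forces E = True.
  then (~M | ~N | ~Q) forces Q = False.
  then (D | Q) forces D = True.
All clauses satisfied.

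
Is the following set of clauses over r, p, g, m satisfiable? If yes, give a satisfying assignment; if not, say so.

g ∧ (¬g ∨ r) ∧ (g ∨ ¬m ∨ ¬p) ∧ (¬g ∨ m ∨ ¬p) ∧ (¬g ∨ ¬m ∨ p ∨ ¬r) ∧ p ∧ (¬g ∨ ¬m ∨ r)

r = True; p = True; g = True; m = True

Unit clause (g) forces g = True.
In (¬g ∨ r) only r is left, so r = True.
Unit clause (p) forces p = True.
In (¬g ∨ m ∨ ¬p) only m is left, so m = True.
All clauses satisfied.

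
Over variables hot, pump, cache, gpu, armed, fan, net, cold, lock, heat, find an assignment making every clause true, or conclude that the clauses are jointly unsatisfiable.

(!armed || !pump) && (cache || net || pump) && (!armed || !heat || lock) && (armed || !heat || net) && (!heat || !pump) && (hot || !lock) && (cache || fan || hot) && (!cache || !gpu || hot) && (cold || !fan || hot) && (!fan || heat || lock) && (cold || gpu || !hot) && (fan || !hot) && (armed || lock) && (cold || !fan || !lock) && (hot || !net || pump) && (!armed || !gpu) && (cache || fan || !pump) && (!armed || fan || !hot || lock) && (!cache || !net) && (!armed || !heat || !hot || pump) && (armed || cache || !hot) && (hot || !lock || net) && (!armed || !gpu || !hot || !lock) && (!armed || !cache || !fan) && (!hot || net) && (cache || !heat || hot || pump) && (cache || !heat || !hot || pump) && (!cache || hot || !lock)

hot: True, pump: False, cache: False, gpu: False, armed: True, fan: True, net: True, cold: True, lock: True, heat: False

Set hot = True.
  then (fan || !hot) forces fan = True.
  then (!hot || net) forces net = True.
  then (!cache || !net) forces cache = False.
  then (armed || cache || !hot) forces armed = True.
  then (!armed || !pump) forces pump = False.
  then (!armed || !gpu) forces gpu = False.
  then (!armed || !heat || !hot || pump) forces heat = False.
  then (!fan || heat || lock) forces lock = True.
  then (cold || gpu || !hot) forces cold = True.
All clauses satisfied.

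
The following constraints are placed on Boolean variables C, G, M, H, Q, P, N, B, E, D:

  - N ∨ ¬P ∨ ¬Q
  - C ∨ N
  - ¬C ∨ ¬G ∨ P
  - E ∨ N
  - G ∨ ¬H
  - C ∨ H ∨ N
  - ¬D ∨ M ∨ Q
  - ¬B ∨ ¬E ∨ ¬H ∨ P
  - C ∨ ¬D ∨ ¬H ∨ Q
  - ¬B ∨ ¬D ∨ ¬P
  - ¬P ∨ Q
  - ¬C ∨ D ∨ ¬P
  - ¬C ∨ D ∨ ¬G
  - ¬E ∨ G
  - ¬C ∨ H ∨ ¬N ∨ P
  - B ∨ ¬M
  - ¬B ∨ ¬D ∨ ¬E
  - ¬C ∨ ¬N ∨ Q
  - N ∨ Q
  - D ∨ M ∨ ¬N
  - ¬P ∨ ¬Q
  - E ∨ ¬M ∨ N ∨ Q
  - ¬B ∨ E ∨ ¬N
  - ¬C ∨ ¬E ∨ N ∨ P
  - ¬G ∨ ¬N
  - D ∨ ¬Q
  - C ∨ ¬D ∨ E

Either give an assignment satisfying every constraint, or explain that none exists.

UNSATISFIABLE

Case G = True:
  (¬G ∨ ¬N) forces N = False.
  (C ∨ N) forces C = True.
  (¬C ∨ ¬G ∨ P) forces P = True.
  (N ∨ ¬P ∨ ¬Q) forces Q = False.
  Clause (¬P ∨ Q) is falsified — contradiction.
Case G = False:
  (G ∨ ¬H) forces H = False.
  (¬E ∨ G) forces E = False.
  (E ∨ N) forces N = True.
  (¬B ∨ E ∨ ¬N) forces B = False.
  (B ∨ ¬M) forces M = False.
  (D ∨ M ∨ ¬N) forces D = True.
  (¬D ∨ M ∨ Q) forces Q = True.
  (¬P ∨ ¬Q) forces P = False.
  (¬C ∨ H ∨ ¬N ∨ P) forces C = False.
  Clause (C ∨ ¬D ∨ E) is falsified — contradiction.
Both cases fail, so the formula is unsatisfiable.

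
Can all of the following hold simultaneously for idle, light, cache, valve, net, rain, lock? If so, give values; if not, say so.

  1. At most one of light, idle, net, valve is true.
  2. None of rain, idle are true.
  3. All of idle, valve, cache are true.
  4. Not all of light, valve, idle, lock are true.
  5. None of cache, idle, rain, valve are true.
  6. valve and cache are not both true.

No satisfying assignment exists.

Case idle = True:
  Constraint (2) is violated (idle=T) — contradiction.
Case idle = False:
  Constraint (3) is violated (idle=F) — contradiction.
Both cases fail — unsatisfiable.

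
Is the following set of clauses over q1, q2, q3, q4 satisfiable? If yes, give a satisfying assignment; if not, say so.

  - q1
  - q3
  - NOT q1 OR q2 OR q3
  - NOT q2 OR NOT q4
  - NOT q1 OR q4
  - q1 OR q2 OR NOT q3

q1 = True, q2 = False, q3 = True, q4 = True

Unit clause (q1) forces q1 = True.
Unit clause (q3) forces q3 = True.
In (NOT q1 OR q4) only q4 is left, so q4 = True.
In (NOT q2 OR NOT q4) only NOT q2 is left, so q2 = False.
Check each clause:
  (q1): q1 holds.
  (q3): q3 holds.
  (NOT q1 OR q2 OR q3): q3 holds.
  (NOT q2 OR NOT q4): NOT q2 holds.
  (NOT q1 OR q4): q4 holds.
  (q1 OR q2 OR NOT q3): q1 holds.
All clauses satisfied.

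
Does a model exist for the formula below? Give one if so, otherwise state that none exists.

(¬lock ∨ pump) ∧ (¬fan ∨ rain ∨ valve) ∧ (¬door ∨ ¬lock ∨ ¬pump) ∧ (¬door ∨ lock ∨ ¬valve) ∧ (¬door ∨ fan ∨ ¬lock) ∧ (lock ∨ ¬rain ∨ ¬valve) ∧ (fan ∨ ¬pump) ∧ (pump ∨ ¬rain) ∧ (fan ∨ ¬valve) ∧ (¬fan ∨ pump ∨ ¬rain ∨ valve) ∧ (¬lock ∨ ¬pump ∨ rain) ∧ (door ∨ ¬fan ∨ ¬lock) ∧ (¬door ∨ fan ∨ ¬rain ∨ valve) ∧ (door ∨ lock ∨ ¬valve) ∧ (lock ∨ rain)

pump = True, fan = True, door = False, valve = False, rain = True, lock = False

Try pump = False:
  (¬lock ∨ pump) forces lock = False.
  (pump ∨ ¬rain) forces rain = False.
  clause (lock ∨ rain) is falsified — backtrack.
So pump = True.
  then (fan ∨ ¬pump) forces fan = True.
Set door = False.
  then (door ∨ ¬fan ∨ ¬lock) forces lock = False.
  then (door ∨ lock ∨ ¬valve) forces valve = False.
  then (lock ∨ rain) forces rain = True.
All clauses satisfied.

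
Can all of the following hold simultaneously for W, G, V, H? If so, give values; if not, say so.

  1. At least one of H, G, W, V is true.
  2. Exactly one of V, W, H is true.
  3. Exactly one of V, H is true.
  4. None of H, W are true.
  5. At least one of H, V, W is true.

W = False, G = False, V = True, H = False

  (1) {H, G, W, V}: 1 true — at least one ✓
  (2) {V, W, H}: 1 true — exactly one ✓
  (3) {V, H}: 1 true — exactly one ✓
  (4) {H, W}: 0 true — none ✓
  (5) {H, V, W}: 1 true — at least one ✓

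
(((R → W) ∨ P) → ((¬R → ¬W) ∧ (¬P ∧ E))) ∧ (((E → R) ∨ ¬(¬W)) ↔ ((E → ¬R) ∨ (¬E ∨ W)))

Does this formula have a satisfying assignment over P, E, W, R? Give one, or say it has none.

P = False; E = False; W = False; R = True

  ((R → W) ∨ P) → ((¬R → ¬W) ∧ (¬P ∧ E)) = True
    (R → W) ∨ P = False
      R → W = False
    (¬R → ¬W) ∧ (¬P ∧ E) = False
      ¬R → ¬W = True
        ¬R = False
        ¬W = True
      ¬P ∧ E = False
        ¬P = True
  ((E → R) ∨ ¬(¬W)) ↔ ((E → ¬R) ∨ (¬E ∨ W)) = True
    (E → R) ∨ ¬(¬W) = True
      E → R = True
      ¬(¬W) = False
        ¬W = True
    (E → ¬R) ∨ (¬E ∨ W) = True
      E → ¬R = True
        ¬R = False
      ¬E ∨ W = True
        ¬E = True
Both conjuncts True, so the formula holds.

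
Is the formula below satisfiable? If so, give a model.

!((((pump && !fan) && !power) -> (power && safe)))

fan = False; safe = False; power = False; pump = True

  !((((pump && !fan) && !power) -> (power && safe))) = True
    ((pump && !fan) && !power) -> (power && safe) = False
      (pump && !fan) && !power = True
        pump && !fan = True
          !fan = True
        !power = True
      power && safe = False
The formula evaluates to True.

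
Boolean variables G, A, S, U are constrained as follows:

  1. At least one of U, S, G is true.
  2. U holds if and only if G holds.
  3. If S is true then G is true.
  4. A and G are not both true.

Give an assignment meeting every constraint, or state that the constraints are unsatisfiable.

G = True; A = False; S = True; U = True

  (1) {U, S, G}: 3 true — at least one ✓
  (2) U=T, G=T — same ✓
  (3) S=T ⇒ G: T ✓
  (4) A=F, G=T — not both ✓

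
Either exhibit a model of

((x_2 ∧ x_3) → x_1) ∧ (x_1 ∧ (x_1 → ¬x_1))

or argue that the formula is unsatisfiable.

No satisfying assignment exists.

Case x_1 = True: the conjunct x_1 → ¬x_1 becomes True → ¬True = False.
Case x_1 = False: the conjunct x_1 is False.
Both cases fail — unsatisfiable.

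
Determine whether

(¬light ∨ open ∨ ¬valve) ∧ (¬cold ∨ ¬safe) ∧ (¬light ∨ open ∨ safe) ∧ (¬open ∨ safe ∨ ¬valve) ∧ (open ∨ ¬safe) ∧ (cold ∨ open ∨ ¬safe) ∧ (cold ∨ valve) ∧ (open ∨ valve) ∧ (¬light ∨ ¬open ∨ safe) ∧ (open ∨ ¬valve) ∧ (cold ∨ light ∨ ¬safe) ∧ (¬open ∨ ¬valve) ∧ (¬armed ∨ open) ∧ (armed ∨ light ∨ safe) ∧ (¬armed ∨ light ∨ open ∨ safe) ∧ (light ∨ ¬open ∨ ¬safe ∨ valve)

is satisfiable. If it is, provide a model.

valve = False, safe = False, open = True, light = False, cold = True, armed = True

Set valve = False.
  then (cold ∨ valve) forces cold = True.
  then (open ∨ valve) forces open = True.
  then (¬cold ∨ ¬safe) forces safe = False.
  then (¬light ∨ ¬open ∨ safe) forces light = False.
  then (armed ∨ light ∨ safe) forces armed = True.
All clauses satisfied.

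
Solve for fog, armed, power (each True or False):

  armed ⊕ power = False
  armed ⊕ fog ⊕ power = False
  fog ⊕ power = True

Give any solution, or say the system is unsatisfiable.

fog=F; armed=T; power=T

armed ⊕ power = T ⊕ T = False ✓
armed ⊕ fog ⊕ power = T ⊕ F ⊕ T = False ✓
fog ⊕ power = F ⊕ T = True ✓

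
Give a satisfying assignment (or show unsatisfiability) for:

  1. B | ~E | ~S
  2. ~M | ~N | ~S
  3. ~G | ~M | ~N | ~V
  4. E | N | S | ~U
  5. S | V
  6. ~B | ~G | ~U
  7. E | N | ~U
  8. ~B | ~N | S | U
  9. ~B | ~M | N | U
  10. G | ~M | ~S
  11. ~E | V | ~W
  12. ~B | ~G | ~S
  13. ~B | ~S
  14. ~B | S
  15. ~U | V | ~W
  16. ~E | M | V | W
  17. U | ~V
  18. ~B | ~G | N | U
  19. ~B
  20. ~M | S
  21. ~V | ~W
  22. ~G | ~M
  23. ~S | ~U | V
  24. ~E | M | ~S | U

Unit clause (~B) forces B = False.
Set M = False.
Set U = True.
Set G = True.
Try V = False:
  (S | V) forces S = True.
  clause (~S | ~U | V) is falsified — backtrack.
So V = True.
  then (~V | ~W) forces W = False.
Set E = False.
  then (E | N | ~U) forces N = True.
Set S = True.
All clauses satisfied.

M = False, B = False, U = True, G = True, V = True, E = False, N = True, S = True, W = False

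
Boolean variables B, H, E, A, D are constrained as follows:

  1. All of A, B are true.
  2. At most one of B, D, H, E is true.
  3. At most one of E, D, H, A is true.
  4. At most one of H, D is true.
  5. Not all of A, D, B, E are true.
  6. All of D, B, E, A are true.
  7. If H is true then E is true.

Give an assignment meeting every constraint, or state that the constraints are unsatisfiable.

No satisfying assignment exists.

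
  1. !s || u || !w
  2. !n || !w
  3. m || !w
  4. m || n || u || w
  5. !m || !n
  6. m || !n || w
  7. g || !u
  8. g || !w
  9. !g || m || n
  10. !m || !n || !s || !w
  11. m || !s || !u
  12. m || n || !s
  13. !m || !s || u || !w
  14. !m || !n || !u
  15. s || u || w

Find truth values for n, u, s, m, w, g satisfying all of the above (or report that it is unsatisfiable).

n=F; u=F; s=T; m=T; w=F; g=T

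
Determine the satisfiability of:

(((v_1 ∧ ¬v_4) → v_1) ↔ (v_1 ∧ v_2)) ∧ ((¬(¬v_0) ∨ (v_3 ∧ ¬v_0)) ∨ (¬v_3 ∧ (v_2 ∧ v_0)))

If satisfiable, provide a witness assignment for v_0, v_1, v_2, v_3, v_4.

v_0 = True, v_1 = True, v_2 = True, v_3 = False, v_4 = False

  ((v_1 ∧ ¬v_4) → v_1) ↔ (v_1 ∧ v_2) = True
    (v_1 ∧ ¬v_4) → v_1 = True
      v_1 ∧ ¬v_4 = True
        ¬v_4 = True
    v_1 ∧ v_2 = True
  (¬(¬v_0) ∨ (v_3 ∧ ¬v_0)) ∨ (¬v_3 ∧ (v_2 ∧ v_0)) = True
    ¬(¬v_0) ∨ (v_3 ∧ ¬v_0) = True
      ¬(¬v_0) = True
        ¬v_0 = False
      v_3 ∧ ¬v_0 = False
        ¬v_0 = False
    ¬v_3 ∧ (v_2 ∧ v_0) = True
      ¬v_3 = True
      v_2 ∧ v_0 = True
Both conjuncts True, so the formula holds.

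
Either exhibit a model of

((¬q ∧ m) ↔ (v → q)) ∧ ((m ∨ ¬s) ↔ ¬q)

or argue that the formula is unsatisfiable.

s=T; v=F; q=F; m=T

  (¬q ∧ m) ↔ (v → q) = True
    ¬q ∧ m = True
      ¬q = True
    v → q = True
  (m ∨ ¬s) ↔ ¬q = True
    m ∨ ¬s = True
      ¬s = False
    ¬q = True
Both conjuncts True, so the formula holds.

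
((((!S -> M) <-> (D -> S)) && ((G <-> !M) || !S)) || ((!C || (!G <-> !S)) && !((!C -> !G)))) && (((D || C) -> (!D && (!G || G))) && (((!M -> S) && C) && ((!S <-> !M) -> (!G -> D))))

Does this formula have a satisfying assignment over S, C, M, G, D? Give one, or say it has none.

S: False, C: True, M: True, G: False, D: False

  (((!S -> M) <-> (D -> S)) && ((G <-> !M) || !S)) || ((!C || (!G <-> !S)) && !((!C -> !G))) = True
    ((!S -> M) <-> (D -> S)) && ((G <-> !M) || !S) = True
      (!S -> M) <-> (D -> S) = True
        !S -> M = True
          !S = True
        D -> S = True
      (G <-> !M) || !S = True
        G <-> !M = True
          !M = False
        !S = True
    (!C || (!G <-> !S)) && !((!C -> !G)) = False
      !C || (!G <-> !S) = True
        !C = False
        !G <-> !S = True
          !G = True
          !S = True
      !((!C -> !G)) = False
        !C -> !G = True
          !C = False
          !G = True
  ((D || C) -> (!D && (!G || G))) && (((!M -> S) && C) && ((!S <-> !M) -> (!G -> D))) = True
    (D || C) -> (!D && (!G || G)) = True
      D || C = True
      !D && (!G || G) = True
        !D = True
        !G || G = True
          !G = True
    ((!M -> S) && C) && ((!S <-> !M) -> (!G -> D)) = True
      (!M -> S) && C = True
        !M -> S = True
          !M = False
      (!S <-> !M) -> (!G -> D) = True
        !S <-> !M = False
          !S = True
          !M = False
        !G -> D = False
          !G = True
Both conjuncts True, so the formula holds.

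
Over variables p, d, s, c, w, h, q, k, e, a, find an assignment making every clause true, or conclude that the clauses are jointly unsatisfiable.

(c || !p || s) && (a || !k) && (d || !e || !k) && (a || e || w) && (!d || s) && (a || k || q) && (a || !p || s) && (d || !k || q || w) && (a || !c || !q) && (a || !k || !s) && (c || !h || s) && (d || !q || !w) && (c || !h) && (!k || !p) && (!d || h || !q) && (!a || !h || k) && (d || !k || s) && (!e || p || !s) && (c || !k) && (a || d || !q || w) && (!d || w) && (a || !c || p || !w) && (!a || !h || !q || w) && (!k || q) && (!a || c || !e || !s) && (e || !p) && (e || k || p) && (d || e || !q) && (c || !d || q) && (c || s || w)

p = False, d = True, s = True, c = True, w = True, h = True, q = True, k = True, e = False, a = True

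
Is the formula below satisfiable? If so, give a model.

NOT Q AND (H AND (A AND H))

Q: False; H: True; A: True

  NOT Q = True
  H AND (A AND H) = True
    A AND H = True
Both conjuncts True, so the formula holds.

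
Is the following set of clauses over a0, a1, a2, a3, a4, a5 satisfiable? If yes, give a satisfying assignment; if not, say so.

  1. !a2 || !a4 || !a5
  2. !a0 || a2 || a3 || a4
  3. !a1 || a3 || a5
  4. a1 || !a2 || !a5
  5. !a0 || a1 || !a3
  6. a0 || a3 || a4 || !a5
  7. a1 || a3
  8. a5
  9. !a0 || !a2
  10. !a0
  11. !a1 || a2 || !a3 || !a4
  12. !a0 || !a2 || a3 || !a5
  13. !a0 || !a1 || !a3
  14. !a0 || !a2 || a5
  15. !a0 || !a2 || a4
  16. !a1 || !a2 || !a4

Unit clause (a5) forces a5 = True.
Unit clause (!a0) forces a0 = False.
Set a1 = False.
  then (a1 || !a2 || !a5) forces a2 = False.
  then (a1 || a3) forces a3 = True.
Set a4 = True.
All clauses satisfied.

a0: False, a1: False, a2: False, a3: True, a4: True, a5: True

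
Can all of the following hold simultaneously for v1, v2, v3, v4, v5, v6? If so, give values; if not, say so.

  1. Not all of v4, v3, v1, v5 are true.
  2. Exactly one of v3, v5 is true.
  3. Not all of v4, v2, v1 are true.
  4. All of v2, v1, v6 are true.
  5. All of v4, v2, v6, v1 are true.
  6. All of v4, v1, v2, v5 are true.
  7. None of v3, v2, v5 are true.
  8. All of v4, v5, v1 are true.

Case v2 = True:
  Constraint (7) is violated (v2=T) — contradiction.
Case v2 = False:
  Constraint (4) is violated (v2=F) — contradiction.
Both cases fail — unsatisfiable.

The formula is unsatisfiable.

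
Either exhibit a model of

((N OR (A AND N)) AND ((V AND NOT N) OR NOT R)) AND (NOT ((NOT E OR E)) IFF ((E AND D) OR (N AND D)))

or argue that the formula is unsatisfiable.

E = False; D = False; R = False; A = False; V = True; N = True

  (N OR (A AND N)) AND ((V AND NOT N) OR NOT R) = True
    N OR (A AND N) = True
      A AND N = False
    (V AND NOT N) OR NOT R = True
      V AND NOT N = False
        NOT N = False
      NOT R = True
  NOT ((NOT E OR E)) IFF ((E AND D) OR (N AND D)) = True
    NOT ((NOT E OR E)) = False
      NOT E OR E = True
        NOT E = True
    (E AND D) OR (N AND D) = False
      E AND D = False
      N AND D = False
Both conjuncts True, so the formula holds.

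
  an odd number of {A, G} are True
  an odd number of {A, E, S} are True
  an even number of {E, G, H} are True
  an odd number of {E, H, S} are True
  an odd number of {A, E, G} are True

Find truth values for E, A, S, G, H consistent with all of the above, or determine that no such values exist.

Adding constraints 2, 3, 4, 5 mod 2: every variable appears an even number of times on the left, so the left side is 0.
But the right sides sum to 1 (mod 2). 0 ≠ 1 — the system is inconsistent.

The formula is unsatisfiable.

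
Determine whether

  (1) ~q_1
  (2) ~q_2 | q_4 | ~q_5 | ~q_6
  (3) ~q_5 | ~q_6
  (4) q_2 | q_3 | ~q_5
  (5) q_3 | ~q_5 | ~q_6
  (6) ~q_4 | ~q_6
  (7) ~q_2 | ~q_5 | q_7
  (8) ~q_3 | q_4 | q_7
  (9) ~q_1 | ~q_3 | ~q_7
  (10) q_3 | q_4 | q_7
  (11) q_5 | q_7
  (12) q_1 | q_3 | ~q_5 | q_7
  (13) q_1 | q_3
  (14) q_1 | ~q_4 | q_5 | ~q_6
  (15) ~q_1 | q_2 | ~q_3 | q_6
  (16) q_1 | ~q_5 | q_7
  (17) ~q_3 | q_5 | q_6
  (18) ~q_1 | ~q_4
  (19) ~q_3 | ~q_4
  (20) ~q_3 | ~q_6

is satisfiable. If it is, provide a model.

Unit clause (~q_1) forces q_1 = False.
In (q_1 | q_3) only q_3 is left, so q_3 = True.
In (~q_3 | ~q_4) only ~q_4 is left, so q_4 = False.
In (~q_3 | ~q_6) only ~q_6 is left, so q_6 = False.
In (~q_3 | q_4 | q_7) only q_7 is left, so q_7 = True.
In (~q_3 | q_5 | q_6) only q_5 is left, so q_5 = True.
Set q_2 = False.
All clauses satisfied.

q_1=F, q_2=F, q_3=T, q_4=F, q_5=T, q_6=F, q_7=T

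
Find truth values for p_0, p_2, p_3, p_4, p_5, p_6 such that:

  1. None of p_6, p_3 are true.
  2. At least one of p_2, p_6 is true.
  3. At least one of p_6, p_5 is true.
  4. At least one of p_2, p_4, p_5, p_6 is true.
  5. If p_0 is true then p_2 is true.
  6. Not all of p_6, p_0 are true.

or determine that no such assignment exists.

p_0=F, p_2=T, p_3=F, p_4=F, p_5=T, p_6=F

  (1) {p_6, p_3}: 0 true — none ✓
  (2) {p_2, p_6}: 1 true — at least one ✓
  (3) {p_6, p_5}: 1 true — at least one ✓
  (4) {p_2, p_4, p_5, p_6}: 2 true — at least one ✓
  (5) p_0=F ⇒ p_2: vacuous ✓
  (6) {p_6, p_0}: 0/2 true — not all ✓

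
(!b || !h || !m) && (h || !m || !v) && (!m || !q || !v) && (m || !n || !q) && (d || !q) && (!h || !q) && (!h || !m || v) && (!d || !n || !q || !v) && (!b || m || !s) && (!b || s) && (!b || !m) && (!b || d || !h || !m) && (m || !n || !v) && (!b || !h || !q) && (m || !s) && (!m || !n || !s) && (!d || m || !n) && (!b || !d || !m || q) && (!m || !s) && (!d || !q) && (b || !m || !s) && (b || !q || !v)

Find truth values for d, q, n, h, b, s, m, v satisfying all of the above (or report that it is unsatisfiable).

Set d = True.
  then (!d || !q) forces q = False.
Set n = False.
Set h = True.
Set b = False.
Try s = True:
  (m || !s) forces m = True.
  clause (!m || !s) is falsified — backtrack.
So s = False.
Set m = False.
Set v = True.
All clauses satisfied.

d=T, q=F, n=F, h=T, b=F, s=F, m=F, v=T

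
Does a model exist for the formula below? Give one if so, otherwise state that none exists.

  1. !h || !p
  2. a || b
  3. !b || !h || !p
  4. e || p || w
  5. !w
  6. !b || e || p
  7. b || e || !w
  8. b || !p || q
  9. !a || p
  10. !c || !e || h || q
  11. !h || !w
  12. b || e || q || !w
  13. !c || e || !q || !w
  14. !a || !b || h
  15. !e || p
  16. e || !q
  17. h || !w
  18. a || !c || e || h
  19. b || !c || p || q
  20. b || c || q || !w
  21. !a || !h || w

e = True; a = False; h = False; c = False; q = True; w = False; b = True; p = True

Unit clause (!w) forces w = False.
Set e = True.
  then (!e || p) forces p = True.
  then (!h || !p) forces h = False.
Set a = False.
  then (a || b) forces b = True.
Set c = False.
Set q = True.
All clauses satisfied.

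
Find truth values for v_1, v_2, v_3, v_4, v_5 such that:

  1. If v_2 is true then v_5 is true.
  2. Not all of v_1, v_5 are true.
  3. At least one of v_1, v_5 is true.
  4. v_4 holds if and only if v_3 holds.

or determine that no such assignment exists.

v_1 = False, v_2 = True, v_3 = True, v_4 = True, v_5 = True

  (1) v_2=T ⇒ v_5: T ✓
  (2) {v_1, v_5}: 1/2 true — not all ✓
  (3) {v_1, v_5}: 1 true — at least one ✓
  (4) v_4=T, v_3=T — same ✓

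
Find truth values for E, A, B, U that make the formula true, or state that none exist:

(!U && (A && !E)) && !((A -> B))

E = False, A = True, B = False, U = False

  !U && (A && !E) = True
    !U = True
    A && !E = True
      !E = True
  !((A -> B)) = True
    A -> B = False
Both conjuncts True, so the formula holds.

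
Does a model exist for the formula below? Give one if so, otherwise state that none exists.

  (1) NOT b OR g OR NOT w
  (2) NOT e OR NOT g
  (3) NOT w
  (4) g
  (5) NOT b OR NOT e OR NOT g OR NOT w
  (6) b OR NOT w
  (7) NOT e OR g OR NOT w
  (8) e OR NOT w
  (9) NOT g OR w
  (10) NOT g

The formula is unsatisfiable.

Case g = True:
  Clause (NOT g) is falsified — contradiction.
Case g = False:
  Clause (g) is falsified — contradiction.
Both cases fail, so the formula is unsatisfiable.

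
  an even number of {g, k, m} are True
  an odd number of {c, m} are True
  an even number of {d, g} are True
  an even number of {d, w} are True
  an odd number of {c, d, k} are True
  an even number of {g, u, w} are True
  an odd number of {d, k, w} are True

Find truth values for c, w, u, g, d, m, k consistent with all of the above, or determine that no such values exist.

c = False; w = False; u = False; g = False; d = False; m = True; k = True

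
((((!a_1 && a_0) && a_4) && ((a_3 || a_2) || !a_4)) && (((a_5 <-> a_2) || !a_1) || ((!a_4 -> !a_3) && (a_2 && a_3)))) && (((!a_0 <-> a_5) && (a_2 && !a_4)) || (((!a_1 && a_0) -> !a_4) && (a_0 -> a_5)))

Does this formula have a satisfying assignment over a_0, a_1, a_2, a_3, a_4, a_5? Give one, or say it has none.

Case a_1 = True: the conjunct !a_1 is False.
Case a_1 = False: the formula simplifies to ((a_0 && a_4) && ((a_3 || a_2) || !a_4)) && (((!a_0 <-> a_5) && (a_2 && !a_4)) || ((a_0 -> !a_4) && (a_0 -> a_5))).
  a_4 = True: simplifies to (a_0 && (a_3 || a_2)) && (!a_0 && (a_0 -> a_5)).
    a_0 = True: the conjunct !a_0 is False.
    a_0 = False: the conjunct a_0 is False.
  a_4 = False: the conjunct a_4 is False.
Both cases fail — unsatisfiable.

The formula is unsatisfiable.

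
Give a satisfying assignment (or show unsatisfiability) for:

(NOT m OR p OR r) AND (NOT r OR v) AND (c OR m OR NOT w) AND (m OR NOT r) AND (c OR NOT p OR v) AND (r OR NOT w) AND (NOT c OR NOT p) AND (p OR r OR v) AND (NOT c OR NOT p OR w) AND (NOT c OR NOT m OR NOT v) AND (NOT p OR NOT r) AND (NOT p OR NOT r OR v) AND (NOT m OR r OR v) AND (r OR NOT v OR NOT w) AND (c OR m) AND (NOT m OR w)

p=F, m=T, c=F, w=T, r=T, v=T

Set p = False.
Set m = True.
  then (NOT m OR p OR r) forces r = True.
  then (NOT r OR v) forces v = True.
  then (NOT c OR NOT m OR NOT v) forces c = False.
  then (NOT m OR w) forces w = True.
All clauses satisfied.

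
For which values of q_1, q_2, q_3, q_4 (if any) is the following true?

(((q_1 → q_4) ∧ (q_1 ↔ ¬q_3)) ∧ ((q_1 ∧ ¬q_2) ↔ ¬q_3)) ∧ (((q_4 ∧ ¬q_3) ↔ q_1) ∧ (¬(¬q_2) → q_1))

q_1=F, q_2=F, q_3=T, q_4=F

  ((q_1 → q_4) ∧ (q_1 ↔ ¬q_3)) ∧ ((q_1 ∧ ¬q_2) ↔ ¬q_3) = True
    (q_1 → q_4) ∧ (q_1 ↔ ¬q_3) = True
      q_1 → q_4 = True
      q_1 ↔ ¬q_3 = True
        ¬q_3 = False
    (q_1 ∧ ¬q_2) ↔ ¬q_3 = True
      q_1 ∧ ¬q_2 = False
        ¬q_2 = True
      ¬q_3 = False
  ((q_4 ∧ ¬q_3) ↔ q_1) ∧ (¬(¬q_2) → q_1) = True
    (q_4 ∧ ¬q_3) ↔ q_1 = True
      q_4 ∧ ¬q_3 = False
        ¬q_3 = False
    ¬(¬q_2) → q_1 = True
      ¬(¬q_2) = False
        ¬q_2 = True
Both conjuncts True, so the formula holds.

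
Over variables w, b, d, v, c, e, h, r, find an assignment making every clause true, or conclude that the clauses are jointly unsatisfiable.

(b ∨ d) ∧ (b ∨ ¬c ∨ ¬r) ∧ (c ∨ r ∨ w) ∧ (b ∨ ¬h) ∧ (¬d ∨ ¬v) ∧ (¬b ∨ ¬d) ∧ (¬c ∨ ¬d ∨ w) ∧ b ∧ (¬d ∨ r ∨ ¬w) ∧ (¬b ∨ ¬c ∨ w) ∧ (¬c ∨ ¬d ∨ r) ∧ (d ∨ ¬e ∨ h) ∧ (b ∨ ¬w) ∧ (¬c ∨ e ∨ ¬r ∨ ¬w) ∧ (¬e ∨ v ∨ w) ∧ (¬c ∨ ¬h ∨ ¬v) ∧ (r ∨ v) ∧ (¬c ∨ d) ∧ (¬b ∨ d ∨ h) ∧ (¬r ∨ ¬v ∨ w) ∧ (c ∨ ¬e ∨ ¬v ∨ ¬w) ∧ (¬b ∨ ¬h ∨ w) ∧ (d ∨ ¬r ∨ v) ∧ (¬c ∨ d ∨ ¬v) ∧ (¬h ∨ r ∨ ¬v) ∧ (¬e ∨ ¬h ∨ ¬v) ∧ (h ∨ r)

Unit clause (b) forces b = True.
In (¬b ∨ ¬d) only ¬d is left, so d = False.
In (¬c ∨ d) only ¬c is left, so c = False.
In (¬b ∨ d ∨ h) only h is left, so h = True.
In (¬b ∨ ¬h ∨ w) only w is left, so w = True.
Try v = False:
  (r ∨ v) forces r = True.
  clause (d ∨ ¬r ∨ v) is falsified — backtrack.
So v = True.
  then (c ∨ ¬e ∨ ¬v ∨ ¬w) forces e = False.
  then (¬h ∨ r ∨ ¬v) forces r = True.
All clauses satisfied.

w = True, b = True, d = False, v = True, c = False, e = False, h = True, r = True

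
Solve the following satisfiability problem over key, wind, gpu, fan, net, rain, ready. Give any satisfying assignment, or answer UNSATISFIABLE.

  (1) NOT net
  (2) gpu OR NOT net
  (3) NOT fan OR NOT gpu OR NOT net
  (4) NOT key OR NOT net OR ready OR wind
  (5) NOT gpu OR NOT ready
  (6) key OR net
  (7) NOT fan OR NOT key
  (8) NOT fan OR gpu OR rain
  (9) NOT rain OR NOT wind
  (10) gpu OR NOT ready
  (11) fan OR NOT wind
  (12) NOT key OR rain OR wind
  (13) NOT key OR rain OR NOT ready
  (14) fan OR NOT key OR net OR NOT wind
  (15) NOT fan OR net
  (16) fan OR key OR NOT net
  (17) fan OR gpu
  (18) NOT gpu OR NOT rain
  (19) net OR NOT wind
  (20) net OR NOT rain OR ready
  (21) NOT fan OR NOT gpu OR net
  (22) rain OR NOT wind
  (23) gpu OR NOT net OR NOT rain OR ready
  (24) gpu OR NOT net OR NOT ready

Case net = True:
  Clause (NOT net) is falsified — contradiction.
Case net = False:
  (key OR net) forces key = True.
  (NOT fan OR NOT key) forces fan = False.
  (fan OR NOT wind) forces wind = False.
  (NOT key OR rain OR wind) forces rain = True.
  (fan OR gpu) forces gpu = True.
  Clause (NOT gpu OR NOT rain) is falsified — contradiction.
Both cases fail, so the formula is unsatisfiable.

Unsatisfiable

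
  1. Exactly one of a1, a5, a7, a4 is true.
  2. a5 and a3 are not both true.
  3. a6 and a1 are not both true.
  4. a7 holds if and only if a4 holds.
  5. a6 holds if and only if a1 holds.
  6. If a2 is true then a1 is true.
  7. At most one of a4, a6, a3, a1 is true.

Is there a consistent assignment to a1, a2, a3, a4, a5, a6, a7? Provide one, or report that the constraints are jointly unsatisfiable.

a1=F, a2=F, a3=F, a4=F, a5=T, a6=F, a7=F

  (1) {a1, a5, a7, a4}: 1 true — exactly one ✓
  (2) a5=T, a3=F — not both ✓
  (3) a6=F, a1=F — not both ✓
  (4) a7=F, a4=F — same ✓
  (5) a6=F, a1=F — same ✓
  (6) a2=F ⇒ a1: vacuous ✓
  (7) {a4, a6, a3, a1}: 0 true — at most one ✓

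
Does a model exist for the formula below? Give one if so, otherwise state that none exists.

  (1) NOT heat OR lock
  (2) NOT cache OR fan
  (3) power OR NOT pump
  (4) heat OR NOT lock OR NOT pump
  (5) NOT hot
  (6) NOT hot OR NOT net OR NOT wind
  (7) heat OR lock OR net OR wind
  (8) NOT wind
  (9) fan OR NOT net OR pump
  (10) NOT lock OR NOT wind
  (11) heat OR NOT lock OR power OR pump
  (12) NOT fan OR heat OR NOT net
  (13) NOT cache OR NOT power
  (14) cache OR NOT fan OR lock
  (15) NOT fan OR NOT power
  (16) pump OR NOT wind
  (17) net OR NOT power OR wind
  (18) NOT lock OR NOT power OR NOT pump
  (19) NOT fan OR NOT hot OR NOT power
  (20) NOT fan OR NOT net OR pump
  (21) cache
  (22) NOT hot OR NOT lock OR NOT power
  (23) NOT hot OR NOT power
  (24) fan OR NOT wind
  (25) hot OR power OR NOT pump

fan = True, pump = False, net = False, hot = False, power = False, lock = True, cache = True, heat = True, wind = False

Unit clause (NOT hot) forces hot = False.
Unit clause (NOT wind) forces wind = False.
Unit clause (cache) forces cache = True.
In (NOT cache OR fan) only fan is left, so fan = True.
In (NOT cache OR NOT power) only NOT power is left, so power = False.
In (hot OR power OR NOT pump) only NOT pump is left, so pump = False.
In (NOT fan OR NOT net OR pump) only NOT net is left, so net = False.
Try lock = False:
  (NOT heat OR lock) forces heat = False.
  clause (heat OR lock OR net OR wind) is falsified — backtrack.
So lock = True.
  then (heat OR NOT lock OR power OR pump) forces heat = True.
All clauses satisfied.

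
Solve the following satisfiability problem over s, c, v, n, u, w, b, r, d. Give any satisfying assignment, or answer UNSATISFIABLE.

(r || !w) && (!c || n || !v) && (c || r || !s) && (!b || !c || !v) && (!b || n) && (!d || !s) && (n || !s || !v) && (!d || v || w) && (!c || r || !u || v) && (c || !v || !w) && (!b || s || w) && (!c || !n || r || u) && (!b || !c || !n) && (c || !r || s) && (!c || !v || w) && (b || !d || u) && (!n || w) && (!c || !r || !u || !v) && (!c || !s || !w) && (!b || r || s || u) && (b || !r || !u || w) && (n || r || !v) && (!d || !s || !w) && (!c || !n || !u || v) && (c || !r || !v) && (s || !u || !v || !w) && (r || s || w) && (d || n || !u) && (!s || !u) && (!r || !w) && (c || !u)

s = True, c = True, v = False, n = False, u = False, w = False, b = False, r = False, d = False

Set s = True.
  then (!d || !s) forces d = False.
  then (!s || !u) forces u = False.
Set c = True.
  then (!c || !s || !w) forces w = False.
  then (!c || !v || w) forces v = False.
  then (!n || w) forces n = False.
  then (!b || n) forces b = False.
Set r = False.
All clauses satisfied.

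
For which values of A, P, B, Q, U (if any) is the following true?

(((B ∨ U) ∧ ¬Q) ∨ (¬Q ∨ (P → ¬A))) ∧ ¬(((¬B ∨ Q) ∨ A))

A=F, P=T, B=T, Q=F, U=F

  ((B ∨ U) ∧ ¬Q) ∨ (¬Q ∨ (P → ¬A)) = True
    (B ∨ U) ∧ ¬Q = True
      B ∨ U = True
      ¬Q = True
    ¬Q ∨ (P → ¬A) = True
      ¬Q = True
      P → ¬A = True
        ¬A = True
  ¬(((¬B ∨ Q) ∨ A)) = True
    (¬B ∨ Q) ∨ A = False
      ¬B ∨ Q = False
        ¬B = False
Both conjuncts True, so the formula holds.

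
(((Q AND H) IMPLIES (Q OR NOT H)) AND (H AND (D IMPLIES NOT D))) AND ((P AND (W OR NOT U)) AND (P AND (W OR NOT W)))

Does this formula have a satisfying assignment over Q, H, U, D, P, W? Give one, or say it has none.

Q: True, H: True, U: True, D: False, P: True, W: True

  ((Q AND H) IMPLIES (Q OR NOT H)) AND (H AND (D IMPLIES NOT D)) = True
    (Q AND H) IMPLIES (Q OR NOT H) = True
      Q AND H = True
      Q OR NOT H = True
        NOT H = False
    H AND (D IMPLIES NOT D) = True
      D IMPLIES NOT D = True
        NOT D = True
  (P AND (W OR NOT U)) AND (P AND (W OR NOT W)) = True
    P AND (W OR NOT U) = True
      W OR NOT U = True
        NOT U = False
    P AND (W OR NOT W) = True
      W OR NOT W = True
        NOT W = False
Both conjuncts True, so the formula holds.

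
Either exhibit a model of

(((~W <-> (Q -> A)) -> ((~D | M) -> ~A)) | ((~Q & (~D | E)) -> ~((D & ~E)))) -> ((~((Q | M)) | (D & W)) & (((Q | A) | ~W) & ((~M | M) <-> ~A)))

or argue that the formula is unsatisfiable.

M = False; D = False; E = False; W = False; A = False; Q = False

  (((~W <-> (Q -> A)) -> ((~D | M) -> ~A)) | ((~Q & (~D | E)) -> ~((D & ~E)))) -> ((~((Q | M)) | (D & W)) & (((Q | A) | ~W) & ((~M | M) <-> ~A))) = True
    ((~W <-> (Q -> A)) -> ((~D | M) -> ~A)) | ((~Q & (~D | E)) -> ~((D & ~E))) = True
      (~W <-> (Q -> A)) -> ((~D | M) -> ~A) = True
        ~W <-> (Q -> A) = True
          ~W = True
          Q -> A = True
        (~D | M) -> ~A = True
          ~D | M = True
            ~D = True
          ~A = True
      (~Q & (~D | E)) -> ~((D & ~E)) = True
        ~Q & (~D | E) = True
          ~Q = True
          ~D | E = True
            ~D = True
        ~((D & ~E)) = True
          D & ~E = False
            ~E = True
    (~((Q | M)) | (D & W)) & (((Q | A) | ~W) & ((~M | M) <-> ~A)) = True
      ~((Q | M)) | (D & W) = True
        ~((Q | M)) = True
          Q | M = False
        D & W = False
      ((Q | A) | ~W) & ((~M | M) <-> ~A) = True
        (Q | A) | ~W = True
          Q | A = False
          ~W = True
        (~M | M) <-> ~A = True
          ~M | M = True
            ~M = True
          ~A = True
The formula evaluates to True.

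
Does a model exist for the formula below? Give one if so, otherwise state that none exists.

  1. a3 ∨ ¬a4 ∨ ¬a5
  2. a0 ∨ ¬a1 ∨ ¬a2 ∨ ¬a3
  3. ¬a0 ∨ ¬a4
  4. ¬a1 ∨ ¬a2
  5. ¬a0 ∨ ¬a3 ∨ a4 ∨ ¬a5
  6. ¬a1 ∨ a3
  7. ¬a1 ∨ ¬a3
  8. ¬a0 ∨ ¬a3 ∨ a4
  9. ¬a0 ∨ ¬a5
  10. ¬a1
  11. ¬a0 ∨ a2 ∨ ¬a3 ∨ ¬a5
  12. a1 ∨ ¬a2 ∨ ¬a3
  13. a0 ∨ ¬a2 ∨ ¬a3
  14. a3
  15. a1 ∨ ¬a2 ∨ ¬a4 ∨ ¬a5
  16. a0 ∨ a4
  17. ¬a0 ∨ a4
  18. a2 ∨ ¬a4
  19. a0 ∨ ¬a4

No satisfying assignment exists.

Case a1 = True:
  Clause (¬a1) is falsified — contradiction.
Case a1 = False:
  (a3) forces a3 = True.
  (a1 ∨ ¬a2 ∨ ¬a3) forces a2 = False.
  (a2 ∨ ¬a4) forces a4 = False.
  (¬a0 ∨ ¬a3 ∨ a4) forces a0 = False.
  Clause (a0 ∨ a4) is falsified — contradiction.
Both cases fail, so the formula is unsatisfiable.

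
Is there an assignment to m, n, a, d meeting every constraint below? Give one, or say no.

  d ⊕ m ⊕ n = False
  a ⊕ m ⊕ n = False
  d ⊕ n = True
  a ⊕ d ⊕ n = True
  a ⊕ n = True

m: True, n: True, a: False, d: False

d ⊕ m ⊕ n = F ⊕ T ⊕ T = False ✓
a ⊕ m ⊕ n = F ⊕ T ⊕ T = False ✓
d ⊕ n = F ⊕ T = True ✓
a ⊕ d ⊕ n = F ⊕ F ⊕ T = True ✓
a ⊕ n = F ⊕ T = True ✓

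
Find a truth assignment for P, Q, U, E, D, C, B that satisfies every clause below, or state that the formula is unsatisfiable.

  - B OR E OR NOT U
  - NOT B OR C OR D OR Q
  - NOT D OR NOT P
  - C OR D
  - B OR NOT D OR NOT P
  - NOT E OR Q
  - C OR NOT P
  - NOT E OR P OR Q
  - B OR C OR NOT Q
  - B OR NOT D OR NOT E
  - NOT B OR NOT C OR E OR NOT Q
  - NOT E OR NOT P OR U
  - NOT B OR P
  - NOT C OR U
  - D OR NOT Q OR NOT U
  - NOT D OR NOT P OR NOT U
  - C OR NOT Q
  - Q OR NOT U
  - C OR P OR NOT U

P: False, Q: False, U: False, E: False, D: True, C: False, B: False

Set P = False.
  then (NOT B OR P) forces B = False.
Try Q = True:
  (B OR C OR NOT Q) forces C = True.
  (NOT C OR U) forces U = True.
  (B OR E OR NOT U) forces E = True.
  (B OR NOT D OR NOT E) forces D = False.
  clause (D OR NOT Q OR NOT U) is falsified — backtrack.
So Q = False.
  then (NOT E OR Q) forces E = False.
  then (Q OR NOT U) forces U = False.
  then (NOT C OR U) forces C = False.
  then (C OR D) forces D = True.
All clauses satisfied.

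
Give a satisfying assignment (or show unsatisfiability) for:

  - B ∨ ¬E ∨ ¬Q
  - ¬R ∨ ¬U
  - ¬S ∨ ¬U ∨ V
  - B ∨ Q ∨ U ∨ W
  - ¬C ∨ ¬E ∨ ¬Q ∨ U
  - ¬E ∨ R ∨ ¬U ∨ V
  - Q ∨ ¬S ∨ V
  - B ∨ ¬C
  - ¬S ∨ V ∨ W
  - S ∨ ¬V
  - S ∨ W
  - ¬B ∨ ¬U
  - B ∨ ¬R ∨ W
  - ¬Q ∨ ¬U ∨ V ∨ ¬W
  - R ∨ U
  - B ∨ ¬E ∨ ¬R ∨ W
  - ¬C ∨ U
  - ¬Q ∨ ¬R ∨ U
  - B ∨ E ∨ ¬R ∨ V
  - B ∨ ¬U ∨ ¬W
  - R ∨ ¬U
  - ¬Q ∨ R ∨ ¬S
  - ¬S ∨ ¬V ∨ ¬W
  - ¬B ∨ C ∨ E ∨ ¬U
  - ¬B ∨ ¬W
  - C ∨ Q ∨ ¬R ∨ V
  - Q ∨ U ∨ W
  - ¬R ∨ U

Case U = True:
  (¬R ∨ ¬U) forces R = False.
  Clause (R ∨ ¬U) is falsified — contradiction.
Case U = False:
  (R ∨ U) forces R = True.
  Clause (¬R ∨ U) is falsified — contradiction.
Both cases fail, so the formula is unsatisfiable.

Unsatisfiable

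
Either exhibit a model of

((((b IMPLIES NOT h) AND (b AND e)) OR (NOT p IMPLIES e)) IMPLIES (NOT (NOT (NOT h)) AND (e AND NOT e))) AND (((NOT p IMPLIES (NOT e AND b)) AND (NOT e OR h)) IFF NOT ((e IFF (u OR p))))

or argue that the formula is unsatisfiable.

b = True, e = False, u = True, h = True, p = False

  (((b IMPLIES NOT h) AND (b AND e)) OR (NOT p IMPLIES e)) IMPLIES (NOT (NOT (NOT h)) AND (e AND NOT e)) = True
    ((b IMPLIES NOT h) AND (b AND e)) OR (NOT p IMPLIES e) = False
      (b IMPLIES NOT h) AND (b AND e) = False
        b IMPLIES NOT h = False
          NOT h = False
        b AND e = False
      NOT p IMPLIES e = False
        NOT p = True
    NOT (NOT (NOT h)) AND (e AND NOT e) = False
      NOT (NOT (NOT h)) = False
        NOT (NOT h) = True
          NOT h = False
      e AND NOT e = False
        NOT e = True
  ((NOT p IMPLIES (NOT e AND b)) AND (NOT e OR h)) IFF NOT ((e IFF (u OR p))) = True
    (NOT p IMPLIES (NOT e AND b)) AND (NOT e OR h) = True
      NOT p IMPLIES (NOT e AND b) = True
        NOT p = True
        NOT e AND b = True
          NOT e = True
      NOT e OR h = True
        NOT e = True
    NOT ((e IFF (u OR p))) = True
      e IFF (u OR p) = False
        u OR p = True
Both conjuncts True, so the formula holds.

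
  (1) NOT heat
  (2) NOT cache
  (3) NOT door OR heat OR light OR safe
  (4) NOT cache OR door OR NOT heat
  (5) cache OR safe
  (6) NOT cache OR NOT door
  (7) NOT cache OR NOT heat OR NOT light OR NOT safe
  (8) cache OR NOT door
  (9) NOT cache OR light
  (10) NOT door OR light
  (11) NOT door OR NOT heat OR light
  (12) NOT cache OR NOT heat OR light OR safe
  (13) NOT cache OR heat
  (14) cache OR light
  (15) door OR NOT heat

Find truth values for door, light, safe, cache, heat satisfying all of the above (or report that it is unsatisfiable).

door = False, light = True, safe = True, cache = False, heat = False

Unit clause (NOT heat) forces heat = False.
Unit clause (NOT cache) forces cache = False.
In (cache OR safe) only safe is left, so safe = True.
In (cache OR NOT door) only NOT door is left, so door = False.
In (cache OR light) only light is left, so light = True.
All clauses satisfied.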